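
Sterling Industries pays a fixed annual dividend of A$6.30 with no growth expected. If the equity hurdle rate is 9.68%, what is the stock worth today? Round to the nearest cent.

Zero-growth DDM (perpetuity): P₀ = D/r = 6.30 / 0.0968 = 65.0826

A$65.08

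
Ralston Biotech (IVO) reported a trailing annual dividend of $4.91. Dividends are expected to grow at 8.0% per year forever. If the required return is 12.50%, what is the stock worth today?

Gordon growth model: P₀ = D₁/(r − g). D₁ = 4.91 × (1 + 0.08) = 5.3028.
P₀ = 5.3028 / (0.125 − 0.08) = 5.3028 / 0.045 = 117.8400

$117.84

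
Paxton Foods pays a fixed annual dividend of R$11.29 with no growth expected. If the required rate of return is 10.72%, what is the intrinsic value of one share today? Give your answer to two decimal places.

R$105.32

Zero-growth DDM (perpetuity): P₀ = D/r = 11.29 / 0.1072 = 105.3172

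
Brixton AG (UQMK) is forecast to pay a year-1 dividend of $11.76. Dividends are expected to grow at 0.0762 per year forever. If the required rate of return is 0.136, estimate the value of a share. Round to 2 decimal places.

Gordon growth model: P₀ = D₁/(r − g), with D₁ = 11.76 given directly.
P₀ = 11.7600 / (0.136 − 0.0762) = 11.7600 / 0.0598 = 196.6555

$196.66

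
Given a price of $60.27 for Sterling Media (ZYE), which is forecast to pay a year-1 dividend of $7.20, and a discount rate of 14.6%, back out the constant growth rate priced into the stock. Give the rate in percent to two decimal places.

From P₀ = D₁/(r − g), the implied growth is g = r − D₁/P₀.
g = 0.146 − 7.20/60.27 = 0.146 − 0.11946 = 0.02654

2.65%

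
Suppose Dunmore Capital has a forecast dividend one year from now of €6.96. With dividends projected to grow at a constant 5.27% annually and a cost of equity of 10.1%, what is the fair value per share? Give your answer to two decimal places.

€144.10

Gordon growth model: P₀ = D₁/(r − g), with D₁ = 6.96 given directly.
P₀ = 6.9600 / (0.101 − 0.0527) = 6.9600 / 0.0483 = 144.0994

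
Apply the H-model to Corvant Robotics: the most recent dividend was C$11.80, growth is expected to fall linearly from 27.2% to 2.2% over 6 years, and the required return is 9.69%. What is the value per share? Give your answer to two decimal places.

H-model: P₀ = D₀[(1+g_L) + H(g_S−g_L)]/(r−g_L), with H = 6/2 = 3.
P₀ = 11.80 × [(1+0.022) + 3×(0.272−0.022)] / (0.0969−0.022)
   = 11.80 × 1.7720 / 0.0749 = 279.1669

C$279.17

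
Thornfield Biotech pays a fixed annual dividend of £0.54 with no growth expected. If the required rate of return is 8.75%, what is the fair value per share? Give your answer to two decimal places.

£6.17

Zero-growth DDM (perpetuity): P₀ = D/r = 0.54 / 0.0875 = 6.1714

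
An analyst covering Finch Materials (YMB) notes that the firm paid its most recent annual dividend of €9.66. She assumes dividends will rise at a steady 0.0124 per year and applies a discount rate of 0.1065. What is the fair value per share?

€103.93

Gordon growth model: P₀ = D₁/(r − g). D₁ = 9.66 × (1 + 0.0124) = 9.7798.
P₀ = 9.7798 / (0.1065 − 0.0124) = 9.7798 / 0.0941 = 103.9297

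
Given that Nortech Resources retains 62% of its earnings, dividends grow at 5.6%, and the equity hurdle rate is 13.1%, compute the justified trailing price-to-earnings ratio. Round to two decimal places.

Payout ratio b = 1 − 0.62 = 0.38.
Justified trailing P/E = b(1+g)/(r−g) = 0.38×(1+0.056)/(0.131−0.056) = 5.3504

5.35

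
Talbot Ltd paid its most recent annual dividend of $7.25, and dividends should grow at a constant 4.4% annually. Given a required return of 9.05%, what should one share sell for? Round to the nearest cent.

$162.77

Gordon growth model: P₀ = D₁/(r − g). D₁ = 7.25 × (1 + 0.044) = 7.5690.
P₀ = 7.5690 / (0.0905 − 0.044) = 7.5690 / 0.0465 = 162.7742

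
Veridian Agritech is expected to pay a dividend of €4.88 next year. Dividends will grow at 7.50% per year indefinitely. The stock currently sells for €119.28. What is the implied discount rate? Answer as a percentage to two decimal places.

11.59%

Rearranging the constant-growth DDM: r = D₁/P₀ + g.
r = 4.8800 / 119.28 + 0.075 = 0.04091 + 0.075 = 0.11591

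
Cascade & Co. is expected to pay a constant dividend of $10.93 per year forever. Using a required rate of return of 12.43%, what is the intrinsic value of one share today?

$87.93

Zero-growth DDM (perpetuity): P₀ = D/r = 10.93 / 0.1243 = 87.9324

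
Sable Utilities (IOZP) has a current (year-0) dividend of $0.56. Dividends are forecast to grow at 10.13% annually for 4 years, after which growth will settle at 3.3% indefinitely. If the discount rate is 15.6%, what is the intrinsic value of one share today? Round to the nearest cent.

Two-stage DDM. Project D₁…D_4 at 0.1013, terminal growth 0.033, discount at r = 0.156.
D_1 = 0.6167
D_2 = 0.6792
D_3 = 0.7480
D_4 = 0.8238
Terminal value at t=4: TV = D_5/(r−g) = 0.8510/(0.156−0.033) = 6.9184
P₀ = 0.6167/(1+0.156)^1 + 0.6792/(1+0.156)^2 + 0.7480/(1+0.156)^3 + 0.8238/(1+0.156)^4 + 6.9184/(1+0.156)^4 = 5.8614

$5.86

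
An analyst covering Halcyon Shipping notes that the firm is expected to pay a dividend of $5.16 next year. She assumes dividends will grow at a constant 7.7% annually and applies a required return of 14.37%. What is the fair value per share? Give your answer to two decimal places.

Gordon growth model: P₀ = D₁/(r − g), with D₁ = 5.16 given directly.
P₀ = 5.1600 / (0.1437 − 0.077) = 5.1600 / 0.0667 = 77.3613

$77.36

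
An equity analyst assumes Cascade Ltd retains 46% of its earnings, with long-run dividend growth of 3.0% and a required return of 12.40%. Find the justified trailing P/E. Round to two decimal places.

5.92

Payout ratio b = 1 − 0.46 = 0.54.
Justified trailing P/E = b(1+g)/(r−g) = 0.54×(1+0.03)/(0.124−0.03) = 5.9170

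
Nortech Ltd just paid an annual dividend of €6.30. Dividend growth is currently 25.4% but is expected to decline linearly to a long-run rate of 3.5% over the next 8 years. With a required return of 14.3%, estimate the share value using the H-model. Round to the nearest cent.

€111.47

H-model: P₀ = D₀[(1+g_L) + H(g_S−g_L)]/(r−g_L), with H = 8/2 = 4.
P₀ = 6.30 × [(1+0.035) + 4×(0.254−0.035)] / (0.143−0.035)
   = 6.30 × 1.9110 / 0.108 = 111.4750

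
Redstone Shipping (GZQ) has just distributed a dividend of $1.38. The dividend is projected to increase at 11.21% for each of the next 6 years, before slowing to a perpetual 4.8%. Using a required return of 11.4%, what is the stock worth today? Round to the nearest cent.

$29.92

Two-stage DDM. Project D₁…D_6 at 0.1121, terminal growth 0.048, discount at r = 0.114.
D_1 = 1.5347
D_2 = 1.7067
D_3 = 1.8981
D_4 = 2.1108
D_5 = 2.3475
D_6 = 2.6106
Terminal value at t=6: TV = D_7/(r−g) = 2.7359/(0.114−0.048) = 41.4533
P₀ = 1.5347/(1+0.114)^1 + 1.7067/(1+0.114)^2 + 1.8981/(1+0.114)^3 + 2.1108/(1+0.114)^4 + 2.3475/(1+0.114)^5 + 2.6106/(1+0.114)^6 + 41.4533/(1+0.114)^6 = 29.9202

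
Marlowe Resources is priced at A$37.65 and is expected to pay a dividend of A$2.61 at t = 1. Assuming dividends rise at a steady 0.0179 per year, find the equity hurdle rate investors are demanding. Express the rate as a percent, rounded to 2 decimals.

8.72%

Rearranging the constant-growth DDM: r = D₁/P₀ + g.
r = 2.6100 / 37.65 + 0.0179 = 0.06932 + 0.0179 = 0.08722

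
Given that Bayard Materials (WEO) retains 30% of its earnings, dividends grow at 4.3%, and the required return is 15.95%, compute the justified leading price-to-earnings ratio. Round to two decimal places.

6.01

Payout ratio b = 1 − 0.30 = 0.70.
Justified leading P/E = b/(r−g) = 0.70/(0.1595−0.043) = 6.0086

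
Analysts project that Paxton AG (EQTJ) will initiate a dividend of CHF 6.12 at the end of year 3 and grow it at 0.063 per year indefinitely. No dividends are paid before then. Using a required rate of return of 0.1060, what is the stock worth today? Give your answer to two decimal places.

Deferred-dividend DDM. At t=2 the remaining stream is a growing perpetuity with first payment D_3 = 6.12.
V_2 = D_3/(r−g) = 6.12/(0.106−0.063) = 142.3256
P₀ = V_2/(1+r)^2 = 142.3256/(1+0.106)^2 = 116.3517

CHF 116.35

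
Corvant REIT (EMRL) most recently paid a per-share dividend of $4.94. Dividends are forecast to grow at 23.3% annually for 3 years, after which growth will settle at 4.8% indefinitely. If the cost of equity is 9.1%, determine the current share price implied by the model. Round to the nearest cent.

$192.82

Two-stage DDM. Project D₁…D_3 at 0.233, terminal growth 0.048, discount at r = 0.091.
D_1 = 6.0910
D_2 = 7.5102
D_3 = 9.2601
Terminal value at t=3: TV = D_4/(r−g) = 9.7046/(0.091−0.048) = 225.6883
P₀ = 6.0910/(1+0.091)^1 + 7.5102/(1+0.091)^2 + 9.2601/(1+0.091)^3 + 225.6883/(1+0.091)^3 = 192.8174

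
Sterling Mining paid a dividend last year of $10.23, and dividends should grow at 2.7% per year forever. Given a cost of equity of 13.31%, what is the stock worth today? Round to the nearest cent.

$99.02

Gordon growth model: P₀ = D₁/(r − g). D₁ = 10.23 × (1 + 0.027) = 10.5062.
P₀ = 10.5062 / (0.1331 − 0.027) = 10.5062 / 0.1061 = 99.0218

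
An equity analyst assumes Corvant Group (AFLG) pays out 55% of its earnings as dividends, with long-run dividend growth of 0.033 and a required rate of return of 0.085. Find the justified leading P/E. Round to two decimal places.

10.58

Justified leading P/E = b/(r−g) = 0.55/(0.085−0.033) = 10.5769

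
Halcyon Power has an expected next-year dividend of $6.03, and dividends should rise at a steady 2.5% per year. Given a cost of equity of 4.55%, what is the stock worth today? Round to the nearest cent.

Gordon growth model: P₀ = D₁/(r − g), with D₁ = 6.03 given directly.
P₀ = 6.0300 / (0.0455 − 0.025) = 6.0300 / 0.0205 = 294.1463

$294.15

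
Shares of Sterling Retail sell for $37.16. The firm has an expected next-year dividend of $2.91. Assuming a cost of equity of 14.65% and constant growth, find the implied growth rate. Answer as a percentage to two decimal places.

From P₀ = D₁/(r − g), the implied growth is g = r − D₁/P₀.
g = 0.1465 − 2.91/37.16 = 0.1465 − 0.07831 = 0.06819

6.82%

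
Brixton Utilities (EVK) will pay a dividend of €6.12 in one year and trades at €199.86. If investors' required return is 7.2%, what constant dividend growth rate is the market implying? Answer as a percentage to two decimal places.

4.14%

From P₀ = D₁/(r − g), the implied growth is g = r − D₁/P₀.
g = 0.072 − 6.12/199.86 = 0.072 − 0.03062 = 0.04138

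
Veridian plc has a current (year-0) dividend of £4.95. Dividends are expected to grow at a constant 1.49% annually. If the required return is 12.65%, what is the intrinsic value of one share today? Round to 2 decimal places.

£45.02

Gordon growth model: P₀ = D₁/(r − g). D₁ = 4.95 × (1 + 0.0149) = 5.0238.
P₀ = 5.0238 / (0.1265 − 0.0149) = 5.0238 / 0.1116 = 45.0157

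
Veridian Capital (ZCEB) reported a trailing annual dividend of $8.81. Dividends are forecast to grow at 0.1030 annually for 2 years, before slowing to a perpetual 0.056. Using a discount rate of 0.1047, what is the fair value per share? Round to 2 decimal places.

$208.03

Two-stage DDM. Project D₁…D_2 at 0.103, terminal growth 0.056, discount at r = 0.1047.
D_1 = 9.7174
D_2 = 10.7183
Terminal value at t=2: TV = D_3/(r−g) = 11.3186/(0.1047−0.056) = 232.4138
P₀ = 9.7174/(1+0.1047)^1 + 10.7183/(1+0.1047)^2 + 232.4138/(1+0.1047)^2 = 208.0259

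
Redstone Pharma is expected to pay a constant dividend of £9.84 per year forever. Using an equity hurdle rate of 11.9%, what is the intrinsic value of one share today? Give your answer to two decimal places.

£82.69

Zero-growth DDM (perpetuity): P₀ = D/r = 9.84 / 0.119 = 82.6891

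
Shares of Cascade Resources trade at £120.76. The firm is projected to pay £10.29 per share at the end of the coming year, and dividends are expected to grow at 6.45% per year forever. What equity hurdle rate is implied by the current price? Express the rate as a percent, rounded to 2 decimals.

Rearranging the constant-growth DDM: r = D₁/P₀ + g.
r = 10.2900 / 120.76 + 0.0645 = 0.08521 + 0.0645 = 0.14971

14.97%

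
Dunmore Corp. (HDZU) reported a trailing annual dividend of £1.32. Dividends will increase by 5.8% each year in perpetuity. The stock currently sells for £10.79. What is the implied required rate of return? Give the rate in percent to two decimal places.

Rearranging the constant-growth DDM: r = D₁/P₀ + g.
D₁ = 1.32 × (1 + 0.058) = 1.3966.
r = 1.3966 / 10.79 + 0.058 = 0.12943 + 0.058 = 0.18743

18.74%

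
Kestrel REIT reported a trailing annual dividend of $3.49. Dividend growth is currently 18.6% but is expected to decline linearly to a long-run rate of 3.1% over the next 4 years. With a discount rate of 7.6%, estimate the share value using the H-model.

$104.00

H-model: P₀ = D₀[(1+g_L) + H(g_S−g_L)]/(r−g_L), with H = 4/2 = 2.
P₀ = 3.49 × [(1+0.031) + 2×(0.186−0.031)] / (0.076−0.031)
   = 3.49 × 1.3410 / 0.045 = 104.0020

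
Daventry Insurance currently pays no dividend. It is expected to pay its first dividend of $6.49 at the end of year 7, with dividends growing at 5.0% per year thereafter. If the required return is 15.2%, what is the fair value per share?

Deferred-dividend DDM. At t=6 the remaining stream is a growing perpetuity with first payment D_7 = 6.49.
V_6 = D_7/(r−g) = 6.49/(0.152−0.05) = 63.6275
P₀ = V_6/(1+r)^6 = 63.6275/(1+0.152)^6 = 27.2226

$27.22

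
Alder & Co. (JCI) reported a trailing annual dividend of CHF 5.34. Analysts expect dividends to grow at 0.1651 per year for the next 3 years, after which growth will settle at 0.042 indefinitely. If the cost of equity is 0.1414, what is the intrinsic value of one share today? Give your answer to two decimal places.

Two-stage DDM. Project D₁…D_3 at 0.1651, terminal growth 0.042, discount at r = 0.1414.
D_1 = 6.2216
D_2 = 7.2488
D_3 = 8.4456
Terminal value at t=3: TV = D_4/(r−g) = 8.8003/(0.1414−0.042) = 88.5344
P₀ = 6.2216/(1+0.1414)^1 + 7.2488/(1+0.1414)^2 + 8.4456/(1+0.1414)^3 + 88.5344/(1+0.1414)^3 = 76.2331

CHF 76.23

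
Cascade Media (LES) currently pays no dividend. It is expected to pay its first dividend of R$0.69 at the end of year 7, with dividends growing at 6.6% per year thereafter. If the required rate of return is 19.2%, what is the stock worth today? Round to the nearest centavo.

Deferred-dividend DDM. At t=6 the remaining stream is a growing perpetuity with first payment D_7 = 0.69.
V_6 = D_7/(r−g) = 0.69/(0.192−0.066) = 5.4762
P₀ = V_6/(1+r)^6 = 5.4762/(1+0.192)^6 = 1.9091

R$1.91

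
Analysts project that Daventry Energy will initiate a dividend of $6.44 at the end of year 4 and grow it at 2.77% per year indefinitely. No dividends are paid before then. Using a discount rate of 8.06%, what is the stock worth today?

Deferred-dividend DDM. At t=3 the remaining stream is a growing perpetuity with first payment D_4 = 6.44.
V_3 = D_4/(r−g) = 6.44/(0.0806−0.0277) = 121.7391
P₀ = V_3/(1+r)^3 = 121.7391/(1+0.0806)^3 = 96.4796

$96.48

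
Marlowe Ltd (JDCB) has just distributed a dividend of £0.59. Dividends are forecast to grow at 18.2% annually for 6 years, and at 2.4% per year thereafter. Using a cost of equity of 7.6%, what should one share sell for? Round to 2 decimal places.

Two-stage DDM. Project D₁…D_6 at 0.182, terminal growth 0.024, discount at r = 0.076.
D_1 = 0.6974
D_2 = 0.8243
D_3 = 0.9743
D_4 = 1.1517
D_5 = 1.3613
D_6 = 1.6090
Terminal value at t=6: TV = D_7/(r−g) = 1.6476/(0.076−0.024) = 31.6850
P₀ = 0.6974/(1+0.076)^1 + 0.8243/(1+0.076)^2 + 0.9743/(1+0.076)^3 + 1.1517/(1+0.076)^4 + 1.3613/(1+0.076)^5 + 1.6090/(1+0.076)^6 + 31.6850/(1+0.076)^6 = 25.3984

£25.40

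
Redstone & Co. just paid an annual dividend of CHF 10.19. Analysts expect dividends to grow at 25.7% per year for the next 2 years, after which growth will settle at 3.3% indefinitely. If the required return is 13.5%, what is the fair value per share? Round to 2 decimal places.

CHF 150.36

Two-stage DDM. Project D₁…D_2 at 0.257, terminal growth 0.033, discount at r = 0.135.
D_1 = 12.8088
D_2 = 16.1007
Terminal value at t=2: TV = D_3/(r−g) = 16.6320/(0.135−0.033) = 163.0590
P₀ = 12.8088/(1+0.135)^1 + 16.1007/(1+0.135)^2 + 163.0590/(1+0.135)^2 = 150.3602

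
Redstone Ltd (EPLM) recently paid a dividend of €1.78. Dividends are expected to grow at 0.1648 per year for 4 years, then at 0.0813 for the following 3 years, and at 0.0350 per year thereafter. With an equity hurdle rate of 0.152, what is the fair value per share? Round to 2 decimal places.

€25.85

Three-stage DDM. Project D₁…D_7; terminal Gordon value at t=7 with g = 0.035; discount at r = 0.152.
D_1 = 2.0733
D_2 = 2.4150
D_3 = 2.8130
D_4 = 3.2766
D_5 = 3.5430
D_6 = 3.8311
D_7 = 4.1425
TV_7 = 4.2875/(0.152−0.035) = 36.6453
P₀ = Σ Dₜ/(1+r)ᵗ + TV_7/(1+r)^7 = 25.8536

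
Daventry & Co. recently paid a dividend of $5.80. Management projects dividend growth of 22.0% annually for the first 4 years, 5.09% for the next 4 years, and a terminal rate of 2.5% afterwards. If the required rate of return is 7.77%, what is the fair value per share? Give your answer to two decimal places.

Three-stage DDM. Project D₁…D_8; terminal Gordon value at t=8 with g = 0.025; discount at r = 0.0777.
D_1 = 7.0760
D_2 = 8.6327
D_3 = 10.5319
D_4 = 12.8489
D_5 = 13.5030
D_6 = 14.1903
D_7 = 14.9125
D_8 = 15.6716
TV_8 = 16.0634/(0.0777−0.025) = 304.8078
P₀ = Σ Dₜ/(1+r)ᵗ + TV_8/(1+r)^8 = 235.2394

$235.24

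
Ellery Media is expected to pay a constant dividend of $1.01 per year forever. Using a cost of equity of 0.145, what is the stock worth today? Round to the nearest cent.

$6.97

Zero-growth DDM (perpetuity): P₀ = D/r = 1.01 / 0.145 = 6.9655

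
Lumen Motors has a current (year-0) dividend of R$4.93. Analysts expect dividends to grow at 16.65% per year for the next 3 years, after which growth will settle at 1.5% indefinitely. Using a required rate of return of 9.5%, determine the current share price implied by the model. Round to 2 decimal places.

Two-stage DDM. Project D₁…D_3 at 0.1665, terminal growth 0.015, discount at r = 0.095.
D_1 = 5.7508
D_2 = 6.7084
D_3 = 7.8253
Terminal value at t=3: TV = D_4/(r−g) = 7.9427/(0.095−0.015) = 99.2835
P₀ = 5.7508/(1+0.095)^1 + 6.7084/(1+0.095)^2 + 7.8253/(1+0.095)^3 + 99.2835/(1+0.095)^3 = 92.4266

R$92.43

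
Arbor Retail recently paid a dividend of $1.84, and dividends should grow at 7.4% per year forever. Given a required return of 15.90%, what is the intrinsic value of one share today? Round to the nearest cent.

Gordon growth model: P₀ = D₁/(r − g). D₁ = 1.84 × (1 + 0.074) = 1.9762.
P₀ = 1.9762 / (0.159 − 0.074) = 1.9762 / 0.085 = 23.2489

$23.25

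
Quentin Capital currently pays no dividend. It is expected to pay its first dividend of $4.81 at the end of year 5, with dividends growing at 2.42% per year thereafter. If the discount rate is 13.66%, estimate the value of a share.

Deferred-dividend DDM. At t=4 the remaining stream is a growing perpetuity with first payment D_5 = 4.81.
V_4 = D_5/(r−g) = 4.81/(0.1366−0.0242) = 42.7936
P₀ = V_4/(1+r)^4 = 42.7936/(1+0.1366)^4 = 25.6418

$25.64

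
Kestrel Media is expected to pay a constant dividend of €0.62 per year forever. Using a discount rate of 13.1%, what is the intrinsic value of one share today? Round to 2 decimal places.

Zero-growth DDM (perpetuity): P₀ = D/r = 0.62 / 0.131 = 4.7328

€4.73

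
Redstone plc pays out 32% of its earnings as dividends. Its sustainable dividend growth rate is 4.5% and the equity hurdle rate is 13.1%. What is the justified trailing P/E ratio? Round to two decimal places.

3.89

Justified trailing P/E = b(1+g)/(r−g) = 0.32×(1+0.045)/(0.131−0.045) = 3.8884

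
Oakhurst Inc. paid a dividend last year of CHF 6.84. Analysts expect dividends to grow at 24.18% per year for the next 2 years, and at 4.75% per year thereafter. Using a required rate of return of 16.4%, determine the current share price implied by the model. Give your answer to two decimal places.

CHF 85.08

Two-stage DDM. Project D₁…D_2 at 0.2418, terminal growth 0.0475, discount at r = 0.164.
D_1 = 8.4939
D_2 = 10.5477
Terminal value at t=2: TV = D_3/(r−g) = 11.0488/(0.164−0.0475) = 94.8391
P₀ = 8.4939/(1+0.164)^1 + 10.5477/(1+0.164)^2 + 94.8391/(1+0.164)^2 = 85.0794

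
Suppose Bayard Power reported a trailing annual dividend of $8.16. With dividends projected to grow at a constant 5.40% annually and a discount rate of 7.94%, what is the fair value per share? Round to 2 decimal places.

Gordon growth model: P₀ = D₁/(r − g). D₁ = 8.16 × (1 + 0.054) = 8.6006.
P₀ = 8.6006 / (0.0794 − 0.054) = 8.6006 / 0.0254 = 338.6079

$338.61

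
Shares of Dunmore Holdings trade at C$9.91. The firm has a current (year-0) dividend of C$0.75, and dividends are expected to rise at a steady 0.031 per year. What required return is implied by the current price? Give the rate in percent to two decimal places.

10.90%

Rearranging the constant-growth DDM: r = D₁/P₀ + g.
D₁ = 0.75 × (1 + 0.031) = 0.7732.
r = 0.7732 / 9.91 + 0.031 = 0.07803 + 0.031 = 0.10903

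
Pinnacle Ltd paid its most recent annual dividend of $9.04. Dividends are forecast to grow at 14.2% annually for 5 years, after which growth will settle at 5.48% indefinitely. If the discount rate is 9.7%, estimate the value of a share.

$327.34

Two-stage DDM. Project D₁…D_5 at 0.142, terminal growth 0.0548, discount at r = 0.097.
D_1 = 10.3237
D_2 = 11.7896
D_3 = 13.4638
D_4 = 15.3756
D_5 = 17.5590
Terminal value at t=5: TV = D_6/(r−g) = 18.5212/(0.097−0.0548) = 438.8909
P₀ = 10.3237/(1+0.097)^1 + 11.7896/(1+0.097)^2 + 13.4638/(1+0.097)^3 + 15.3756/(1+0.097)^4 + 17.5590/(1+0.097)^5 + 438.8909/(1+0.097)^5 = 327.3397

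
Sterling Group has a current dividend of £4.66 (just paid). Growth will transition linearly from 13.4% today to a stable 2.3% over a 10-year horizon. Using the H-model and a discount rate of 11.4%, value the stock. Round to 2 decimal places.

£80.81

H-model: P₀ = D₀[(1+g_L) + H(g_S−g_L)]/(r−g_L), with H = 10/2 = 5.
P₀ = 4.66 × [(1+0.023) + 5×(0.134−0.023)] / (0.114−0.023)
   = 4.66 × 1.5780 / 0.091 = 80.8075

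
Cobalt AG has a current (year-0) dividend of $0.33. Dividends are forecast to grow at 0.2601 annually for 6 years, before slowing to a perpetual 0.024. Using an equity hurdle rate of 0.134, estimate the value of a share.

Two-stage DDM. Project D₁…D_6 at 0.2601, terminal growth 0.024, discount at r = 0.134.
D_1 = 0.4158
D_2 = 0.5240
D_3 = 0.6603
D_4 = 0.8320
D_5 = 1.0484
D_6 = 1.3211
Terminal value at t=6: TV = D_7/(r−g) = 1.3528/(0.134−0.024) = 12.2985
P₀ = 0.4158/(1+0.134)^1 + 0.5240/(1+0.134)^2 + 0.6603/(1+0.134)^3 + 0.8320/(1+0.134)^4 + 1.0484/(1+0.134)^5 + 1.3211/(1+0.134)^6 + 12.2985/(1+0.134)^6 = 8.6937

$8.69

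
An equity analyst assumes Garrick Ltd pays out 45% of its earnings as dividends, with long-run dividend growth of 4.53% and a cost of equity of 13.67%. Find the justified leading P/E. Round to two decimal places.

Justified leading P/E = b/(r−g) = 0.45/(0.1367−0.0453) = 4.9234

4.92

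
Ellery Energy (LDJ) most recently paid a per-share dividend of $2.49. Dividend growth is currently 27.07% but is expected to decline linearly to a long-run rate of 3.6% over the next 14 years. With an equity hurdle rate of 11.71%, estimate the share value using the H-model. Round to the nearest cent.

$82.25

H-model: P₀ = D₀[(1+g_L) + H(g_S−g_L)]/(r−g_L), with H = 14/2 = 7.
P₀ = 2.49 × [(1+0.036) + 7×(0.2707−0.036)] / (0.1171−0.036)
   = 2.49 × 2.6789 / 0.0811 = 82.2498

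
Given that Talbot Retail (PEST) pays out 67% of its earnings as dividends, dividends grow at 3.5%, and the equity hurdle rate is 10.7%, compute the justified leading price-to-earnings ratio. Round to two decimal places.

Justified leading P/E = b/(r−g) = 0.67/(0.107−0.035) = 9.3056

9.31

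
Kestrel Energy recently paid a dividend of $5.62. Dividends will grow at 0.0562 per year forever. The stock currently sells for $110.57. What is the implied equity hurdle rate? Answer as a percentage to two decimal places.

Rearranging the constant-growth DDM: r = D₁/P₀ + g.
D₁ = 5.62 × (1 + 0.0562) = 5.9358.
r = 5.9358 / 110.57 + 0.0562 = 0.05368 + 0.0562 = 0.10988

10.99%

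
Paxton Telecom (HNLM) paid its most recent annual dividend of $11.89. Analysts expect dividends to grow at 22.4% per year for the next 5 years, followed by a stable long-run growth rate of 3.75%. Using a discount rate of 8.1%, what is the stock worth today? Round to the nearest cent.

$615.43

Two-stage DDM. Project D₁…D_5 at 0.224, terminal growth 0.0375, discount at r = 0.081.
D_1 = 14.5534
D_2 = 17.8133
D_3 = 21.8035
D_4 = 26.6875
D_5 = 32.6655
Terminal value at t=5: TV = D_6/(r−g) = 33.8904/(0.081−0.0375) = 779.0903
P₀ = 14.5534/(1+0.081)^1 + 17.8133/(1+0.081)^2 + 21.8035/(1+0.081)^3 + 26.6875/(1+0.081)^4 + 32.6655/(1+0.081)^5 + 779.0903/(1+0.081)^5 = 615.4273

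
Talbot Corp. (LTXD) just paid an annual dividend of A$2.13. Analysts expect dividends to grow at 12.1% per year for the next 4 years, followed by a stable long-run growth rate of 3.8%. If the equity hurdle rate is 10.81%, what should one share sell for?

A$41.81

Two-stage DDM. Project D₁…D_4 at 0.121, terminal growth 0.038, discount at r = 0.1081.
D_1 = 2.3877
D_2 = 2.6766
D_3 = 3.0005
D_4 = 3.3636
Terminal value at t=4: TV = D_5/(r−g) = 3.4914/(0.1081−0.038) = 49.8060
P₀ = 2.3877/(1+0.1081)^1 + 2.6766/(1+0.1081)^2 + 3.0005/(1+0.1081)^3 + 3.3636/(1+0.1081)^4 + 49.8060/(1+0.1081)^4 = 41.8052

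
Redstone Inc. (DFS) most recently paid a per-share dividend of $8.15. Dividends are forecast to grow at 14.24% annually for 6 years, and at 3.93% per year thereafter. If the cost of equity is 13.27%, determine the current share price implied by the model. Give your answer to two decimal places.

Two-stage DDM. Project D₁…D_6 at 0.1424, terminal growth 0.0393, discount at r = 0.1327.
D_1 = 9.3106
D_2 = 10.6364
D_3 = 12.1510
D_4 = 13.8813
D_5 = 15.8580
D_6 = 18.1162
Terminal value at t=6: TV = D_7/(r−g) = 18.8282/(0.1327−0.0393) = 201.5862
P₀ = 9.3106/(1+0.1327)^1 + 10.6364/(1+0.1327)^2 + 12.1510/(1+0.1327)^3 + 13.8813/(1+0.1327)^4 + 15.8580/(1+0.1327)^5 + 18.1162/(1+0.1327)^6 + 201.5862/(1+0.1327)^6 = 145.8358

$145.84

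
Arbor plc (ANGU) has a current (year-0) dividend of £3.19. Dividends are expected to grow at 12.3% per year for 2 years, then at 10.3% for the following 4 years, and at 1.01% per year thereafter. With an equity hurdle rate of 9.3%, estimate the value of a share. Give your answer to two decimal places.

£62.98

Three-stage DDM. Project D₁…D_6; terminal Gordon value at t=6 with g = 0.0101; discount at r = 0.093.
D_1 = 3.5824
D_2 = 4.0230
D_3 = 4.4374
D_4 = 4.8944
D_5 = 5.3985
D_6 = 5.9546
TV_6 = 6.0147/(0.093−0.0101) = 72.5541
P₀ = Σ Dₜ/(1+r)ᵗ + TV_6/(1+r)^6 = 62.9801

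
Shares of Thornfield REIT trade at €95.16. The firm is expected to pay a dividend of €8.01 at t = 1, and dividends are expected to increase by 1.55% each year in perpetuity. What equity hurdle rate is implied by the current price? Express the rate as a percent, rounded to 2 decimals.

Rearranging the constant-growth DDM: r = D₁/P₀ + g.
r = 8.0100 / 95.16 + 0.0155 = 0.08417 + 0.0155 = 0.09967

9.97%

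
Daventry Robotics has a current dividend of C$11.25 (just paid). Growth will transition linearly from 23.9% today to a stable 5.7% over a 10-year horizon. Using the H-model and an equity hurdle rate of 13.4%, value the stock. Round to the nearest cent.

C$287.39

H-model: P₀ = D₀[(1+g_L) + H(g_S−g_L)]/(r−g_L), with H = 10/2 = 5.
P₀ = 11.25 × [(1+0.057) + 5×(0.239−0.057)] / (0.134−0.057)
   = 11.25 × 1.9670 / 0.077 = 287.3864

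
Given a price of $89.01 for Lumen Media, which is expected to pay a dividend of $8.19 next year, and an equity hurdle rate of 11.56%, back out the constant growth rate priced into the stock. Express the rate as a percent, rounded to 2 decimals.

2.36%

From P₀ = D₁/(r − g), the implied growth is g = r − D₁/P₀.
g = 0.1156 − 8.19/89.01 = 0.1156 − 0.09201 = 0.02359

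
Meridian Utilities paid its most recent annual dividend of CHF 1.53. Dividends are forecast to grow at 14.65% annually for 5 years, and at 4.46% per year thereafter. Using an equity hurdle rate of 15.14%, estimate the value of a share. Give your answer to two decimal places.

CHF 22.20

Two-stage DDM. Project D₁…D_5 at 0.1465, terminal growth 0.0446, discount at r = 0.1514.
D_1 = 1.7541
D_2 = 2.0111
D_3 = 2.3058
D_4 = 2.6436
D_5 = 3.0308
Terminal value at t=5: TV = D_6/(r−g) = 3.1660/(0.1514−0.0446) = 29.6443
P₀ = 1.7541/(1+0.1514)^1 + 2.0111/(1+0.1514)^2 + 2.3058/(1+0.1514)^3 + 2.6436/(1+0.1514)^4 + 3.0308/(1+0.1514)^5 + 29.6443/(1+0.1514)^5 = 22.2019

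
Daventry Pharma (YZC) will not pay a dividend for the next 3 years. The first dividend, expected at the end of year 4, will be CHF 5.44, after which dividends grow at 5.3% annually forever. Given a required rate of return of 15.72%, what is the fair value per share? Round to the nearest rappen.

Deferred-dividend DDM. At t=3 the remaining stream is a growing perpetuity with first payment D_4 = 5.44.
V_3 = D_4/(r−g) = 5.44/(0.1572−0.053) = 52.2073
P₀ = V_3/(1+r)^3 = 52.2073/(1+0.1572)^3 = 33.6904

CHF 33.69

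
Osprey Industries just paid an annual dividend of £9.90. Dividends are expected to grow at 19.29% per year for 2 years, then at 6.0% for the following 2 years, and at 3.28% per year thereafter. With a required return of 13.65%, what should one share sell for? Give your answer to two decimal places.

Three-stage DDM. Project D₁…D_4; terminal Gordon value at t=4 with g = 0.0328; discount at r = 0.1365.
D_1 = 11.8097
D_2 = 14.0878
D_3 = 14.9331
D_4 = 15.8291
TV_4 = 16.3482/(0.1365−0.0328) = 157.6495
P₀ = Σ Dₜ/(1+r)ᵗ + TV_4/(1+r)^4 = 135.4554

£135.46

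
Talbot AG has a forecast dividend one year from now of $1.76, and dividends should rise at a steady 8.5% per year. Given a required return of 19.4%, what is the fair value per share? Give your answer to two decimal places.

Gordon growth model: P₀ = D₁/(r − g), with D₁ = 1.76 given directly.
P₀ = 1.7600 / (0.194 − 0.085) = 1.7600 / 0.109 = 16.1468

$16.15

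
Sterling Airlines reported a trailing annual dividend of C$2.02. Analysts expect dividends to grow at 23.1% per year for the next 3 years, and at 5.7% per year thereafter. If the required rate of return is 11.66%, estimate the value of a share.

Two-stage DDM. Project D₁…D_3 at 0.231, terminal growth 0.057, discount at r = 0.1166.
D_1 = 2.4866
D_2 = 3.0610
D_3 = 3.7681
Terminal value at t=3: TV = D_4/(r−g) = 3.9829/(0.1166−0.057) = 66.8274
P₀ = 2.4866/(1+0.1166)^1 + 3.0610/(1+0.1166)^2 + 3.7681/(1+0.1166)^3 + 66.8274/(1+0.1166)^3 = 55.3910

C$55.39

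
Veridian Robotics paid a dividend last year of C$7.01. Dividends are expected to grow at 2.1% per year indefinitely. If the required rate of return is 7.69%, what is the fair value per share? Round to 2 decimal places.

Gordon growth model: P₀ = D₁/(r − g). D₁ = 7.01 × (1 + 0.021) = 7.1572.
P₀ = 7.1572 / (0.0769 − 0.021) = 7.1572 / 0.0559 = 128.0360

C$128.04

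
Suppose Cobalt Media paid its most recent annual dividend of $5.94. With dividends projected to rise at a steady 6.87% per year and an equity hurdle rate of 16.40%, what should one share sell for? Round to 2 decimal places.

Gordon growth model: P₀ = D₁/(r − g). D₁ = 5.94 × (1 + 0.0687) = 6.3481.
P₀ = 6.3481 / (0.164 − 0.0687) = 6.3481 / 0.0953 = 66.6115

$66.61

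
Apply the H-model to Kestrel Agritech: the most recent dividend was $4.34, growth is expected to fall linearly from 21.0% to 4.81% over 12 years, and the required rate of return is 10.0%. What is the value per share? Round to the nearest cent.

$168.88

H-model: P₀ = D₀[(1+g_L) + H(g_S−g_L)]/(r−g_L), with H = 12/2 = 6.
P₀ = 4.34 × [(1+0.0481) + 6×(0.21−0.0481)] / (0.1−0.0481)
   = 4.34 × 2.0195 / 0.0519 = 168.8753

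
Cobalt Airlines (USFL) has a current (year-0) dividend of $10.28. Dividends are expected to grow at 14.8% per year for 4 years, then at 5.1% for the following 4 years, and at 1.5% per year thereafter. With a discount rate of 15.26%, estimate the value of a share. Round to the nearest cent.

$124.61

Three-stage DDM. Project D₁…D_8; terminal Gordon value at t=8 with g = 0.015; discount at r = 0.1526.
D_1 = 11.8014
D_2 = 13.5481
D_3 = 15.5532
D_4 = 17.8550
D_5 = 18.7656
D_6 = 19.7227
D_7 = 20.7285
D_8 = 21.7857
TV_8 = 22.1125/(0.1526−0.015) = 160.7012
P₀ = Σ Dₜ/(1+r)ᵗ + TV_8/(1+r)^8 = 124.6060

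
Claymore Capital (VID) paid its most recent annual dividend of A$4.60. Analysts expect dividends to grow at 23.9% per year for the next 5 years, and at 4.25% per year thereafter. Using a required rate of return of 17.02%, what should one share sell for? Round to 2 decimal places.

A$77.36

Two-stage DDM. Project D₁…D_5 at 0.239, terminal growth 0.0425, discount at r = 0.1702.
D_1 = 5.6994
D_2 = 7.0616
D_3 = 8.7493
D_4 = 10.8403
D_5 = 13.4312
Terminal value at t=5: TV = D_6/(r−g) = 14.0020/(0.1702−0.0425) = 109.6477
P₀ = 5.6994/(1+0.1702)^1 + 7.0616/(1+0.1702)^2 + 8.7493/(1+0.1702)^3 + 10.8403/(1+0.1702)^4 + 13.4312/(1+0.1702)^5 + 109.6477/(1+0.1702)^5 = 77.3579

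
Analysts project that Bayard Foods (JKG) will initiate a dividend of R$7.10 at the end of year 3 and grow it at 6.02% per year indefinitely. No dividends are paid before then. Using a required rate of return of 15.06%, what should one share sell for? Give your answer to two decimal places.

R$59.33

Deferred-dividend DDM. At t=2 the remaining stream is a growing perpetuity with first payment D_3 = 7.10.
V_2 = D_3/(r−g) = 7.10/(0.1506−0.0602) = 78.5398
P₀ = V_2/(1+r)^2 = 78.5398/(1+0.1506)^2 = 59.3255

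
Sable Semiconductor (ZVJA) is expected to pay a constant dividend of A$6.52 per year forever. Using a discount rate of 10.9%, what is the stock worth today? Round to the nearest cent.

Zero-growth DDM (perpetuity): P₀ = D/r = 6.52 / 0.109 = 59.8165

A$59.82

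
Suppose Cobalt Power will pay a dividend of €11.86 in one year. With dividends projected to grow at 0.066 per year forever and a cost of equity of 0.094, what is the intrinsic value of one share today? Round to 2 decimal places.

€423.57

Gordon growth model: P₀ = D₁/(r − g), with D₁ = 11.86 given directly.
P₀ = 11.8600 / (0.094 − 0.066) = 11.8600 / 0.028 = 423.5714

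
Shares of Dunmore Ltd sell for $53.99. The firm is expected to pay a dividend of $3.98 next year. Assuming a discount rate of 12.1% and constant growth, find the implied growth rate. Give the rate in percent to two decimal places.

4.73%

From P₀ = D₁/(r − g), the implied growth is g = r − D₁/P₀.
g = 0.121 − 3.98/53.99 = 0.121 − 0.07372 = 0.04728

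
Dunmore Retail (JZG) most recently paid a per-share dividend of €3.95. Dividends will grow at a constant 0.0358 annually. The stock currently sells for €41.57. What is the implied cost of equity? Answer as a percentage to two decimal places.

Rearranging the constant-growth DDM: r = D₁/P₀ + g.
D₁ = 3.95 × (1 + 0.0358) = 4.0914.
r = 4.0914 / 41.57 + 0.0358 = 0.09842 + 0.0358 = 0.13422

13.42%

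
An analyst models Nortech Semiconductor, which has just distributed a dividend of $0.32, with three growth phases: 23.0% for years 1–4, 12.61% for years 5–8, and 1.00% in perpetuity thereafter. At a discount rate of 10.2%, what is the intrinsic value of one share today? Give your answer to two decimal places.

$9.74

Three-stage DDM. Project D₁…D_8; terminal Gordon value at t=8 with g = 0.01; discount at r = 0.102.
D_1 = 0.3936
D_2 = 0.4841
D_3 = 0.5955
D_4 = 0.7324
D_5 = 0.8248
D_6 = 0.9288
D_7 = 1.0459
D_8 = 1.1778
TV_8 = 1.1896/(0.102−0.01) = 12.9304
P₀ = Σ Dₜ/(1+r)ᵗ + TV_8/(1+r)^8 = 9.7401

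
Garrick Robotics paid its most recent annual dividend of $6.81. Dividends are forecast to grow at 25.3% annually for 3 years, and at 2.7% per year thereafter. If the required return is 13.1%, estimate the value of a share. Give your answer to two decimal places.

$116.61

Two-stage DDM. Project D₁…D_3 at 0.253, terminal growth 0.027, discount at r = 0.131.
D_1 = 8.5329
D_2 = 10.6918
D_3 = 13.3968
Terminal value at t=3: TV = D_4/(r−g) = 13.7585/(0.131−0.027) = 132.2932
P₀ = 8.5329/(1+0.131)^1 + 10.6918/(1+0.131)^2 + 13.3968/(1+0.131)^3 + 132.2932/(1+0.131)^3 = 116.6059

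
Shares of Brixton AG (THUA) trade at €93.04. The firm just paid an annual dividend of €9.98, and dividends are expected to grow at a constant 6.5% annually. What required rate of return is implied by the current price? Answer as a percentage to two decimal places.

Rearranging the constant-growth DDM: r = D₁/P₀ + g.
D₁ = 9.98 × (1 + 0.065) = 10.6287.
r = 10.6287 / 93.04 + 0.065 = 0.11424 + 0.065 = 0.17924

17.92%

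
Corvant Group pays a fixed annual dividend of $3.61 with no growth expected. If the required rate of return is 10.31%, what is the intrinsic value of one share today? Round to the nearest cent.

$35.01

Zero-growth DDM (perpetuity): P₀ = D/r = 3.61 / 0.1031 = 35.0145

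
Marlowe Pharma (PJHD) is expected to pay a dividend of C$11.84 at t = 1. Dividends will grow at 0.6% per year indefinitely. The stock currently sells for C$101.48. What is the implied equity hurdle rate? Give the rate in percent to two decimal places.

12.27%

Rearranging the constant-growth DDM: r = D₁/P₀ + g.
r = 11.8400 / 101.48 + 0.006 = 0.11667 + 0.006 = 0.12267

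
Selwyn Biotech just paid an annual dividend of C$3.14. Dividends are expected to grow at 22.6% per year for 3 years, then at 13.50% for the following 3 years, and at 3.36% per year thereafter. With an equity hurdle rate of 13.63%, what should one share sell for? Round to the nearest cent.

Three-stage DDM. Project D₁…D_6; terminal Gordon value at t=6 with g = 0.0336; discount at r = 0.1363.
D_1 = 3.8496
D_2 = 4.7197
D_3 = 5.7863
D_4 = 6.5675
D_5 = 7.4541
D_6 = 8.4604
TV_6 = 8.7446/(0.1363−0.0336) = 85.1473
P₀ = Σ Dₜ/(1+r)ᵗ + TV_6/(1+r)^6 = 62.3476

C$62.35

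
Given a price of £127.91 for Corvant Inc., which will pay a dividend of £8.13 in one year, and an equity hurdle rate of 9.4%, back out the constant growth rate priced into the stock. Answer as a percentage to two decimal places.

3.04%

From P₀ = D₁/(r − g), the implied growth is g = r − D₁/P₀.
g = 0.094 − 8.13/127.91 = 0.094 − 0.06356 = 0.03044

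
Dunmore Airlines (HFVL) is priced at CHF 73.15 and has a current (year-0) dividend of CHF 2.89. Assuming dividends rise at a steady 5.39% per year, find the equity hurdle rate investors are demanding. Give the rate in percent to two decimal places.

Rearranging the constant-growth DDM: r = D₁/P₀ + g.
D₁ = 2.89 × (1 + 0.0539) = 3.0458.
r = 3.0458 / 73.15 + 0.0539 = 0.04164 + 0.0539 = 0.09554

9.55%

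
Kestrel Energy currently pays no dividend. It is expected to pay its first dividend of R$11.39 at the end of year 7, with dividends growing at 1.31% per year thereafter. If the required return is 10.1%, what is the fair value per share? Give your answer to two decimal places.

Deferred-dividend DDM. At t=6 the remaining stream is a growing perpetuity with first payment D_7 = 11.39.
V_6 = D_7/(r−g) = 11.39/(0.101−0.0131) = 129.5791
P₀ = V_6/(1+r)^6 = 129.5791/(1+0.101)^6 = 72.7463

R$72.75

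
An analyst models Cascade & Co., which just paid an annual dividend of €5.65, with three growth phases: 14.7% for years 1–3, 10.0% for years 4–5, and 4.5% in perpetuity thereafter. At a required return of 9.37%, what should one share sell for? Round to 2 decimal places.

€173.26

Three-stage DDM. Project D₁…D_5; terminal Gordon value at t=5 with g = 0.045; discount at r = 0.0937.
D_1 = 6.4806
D_2 = 7.4332
D_3 = 8.5259
D_4 = 9.3785
D_5 = 10.3163
TV_5 = 10.7805/(0.0937−0.045) = 221.3662
P₀ = Σ Dₜ/(1+r)ᵗ + TV_5/(1+r)^5 = 173.2588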